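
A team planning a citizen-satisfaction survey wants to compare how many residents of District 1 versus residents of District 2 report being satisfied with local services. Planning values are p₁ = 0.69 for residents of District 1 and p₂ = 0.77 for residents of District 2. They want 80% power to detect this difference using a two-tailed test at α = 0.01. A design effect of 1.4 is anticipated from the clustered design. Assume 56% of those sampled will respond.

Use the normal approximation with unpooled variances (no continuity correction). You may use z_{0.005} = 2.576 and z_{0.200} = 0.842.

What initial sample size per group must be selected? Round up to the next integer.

n = (z_{α/2} + z_β)² · [p₁(1−p₁) + p₂(1−p₂)] / (p₁ − p₂)²
  = (2.576 + 0.842)² · (0.69·0.31 + 0.77·0.23) / (-0.08)²
  = (3.418)² · (0.2139 + 0.1771) / 0.0064
  = 11.6827 · 0.3910 / 0.0064
  = 713.74
Design effect: 1.4 × 713.74 = 999.24.
Adjust for 56% response: 999.24 / 0.56 = 1784.35.
Round up → n = 1785 per group.

n = 1785 per group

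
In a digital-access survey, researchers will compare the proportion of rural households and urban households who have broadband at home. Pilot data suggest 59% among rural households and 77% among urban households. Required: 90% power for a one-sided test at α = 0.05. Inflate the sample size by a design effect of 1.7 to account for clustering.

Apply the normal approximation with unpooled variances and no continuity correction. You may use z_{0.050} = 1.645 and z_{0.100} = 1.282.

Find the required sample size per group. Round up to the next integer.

n = (z_α + z_β)² · [p₁(1−p₁) + p₂(1−p₂)] / (p₁ − p₂)²
  = (1.645 + 1.282)² · (0.59·0.41 + 0.77·0.23) / (-0.18)²
  = (2.927)² · (0.2419 + 0.1771) / 0.0324
  = 8.5673 · 0.4190 / 0.0324
  = 110.79
Design effect: 1.7 × 110.79 = 188.35.
Round up → n = 189 per group.

n = 189 per group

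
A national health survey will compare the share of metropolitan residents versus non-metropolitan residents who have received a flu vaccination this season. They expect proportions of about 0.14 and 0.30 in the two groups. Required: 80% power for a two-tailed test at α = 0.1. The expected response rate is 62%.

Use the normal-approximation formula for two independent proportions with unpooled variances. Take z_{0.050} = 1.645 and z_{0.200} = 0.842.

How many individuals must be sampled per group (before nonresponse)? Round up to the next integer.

n = (z_{α/2} + z_β)² · [p₁(1−p₁) + p₂(1−p₂)] / (p₁ − p₂)²
  = (1.645 + 0.842)² · (0.14·0.86 + 0.30·0.70) / (-0.16)²
  = (2.487)² · (0.1204 + 0.2100) / 0.0256
  = 6.1852 · 0.3304 / 0.0256
  = 79.83
Adjust for 62% response: 79.83 / 0.62 = 128.75.
Round up → n = 129 per group.

n = 129 per group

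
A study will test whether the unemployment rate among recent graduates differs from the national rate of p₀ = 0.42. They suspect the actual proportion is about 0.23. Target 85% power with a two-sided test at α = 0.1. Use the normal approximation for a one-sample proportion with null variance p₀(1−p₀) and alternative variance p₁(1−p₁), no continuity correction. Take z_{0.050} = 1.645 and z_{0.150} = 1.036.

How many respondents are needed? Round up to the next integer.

n = [z_{α/2}·√(p₀q₀) + z_β·√(p₁q₁)]² / (p₁ − p₀)²
  = [1.645·√(0.42·0.58) + 1.036·√(0.23·0.77)]² / (-0.19)²
  = [1.645·0.4936 + 1.036·0.4208]² / 0.0361
  = [1.2479]² / 0.0361
  = 43.14
Round up → n = 44.

n = 44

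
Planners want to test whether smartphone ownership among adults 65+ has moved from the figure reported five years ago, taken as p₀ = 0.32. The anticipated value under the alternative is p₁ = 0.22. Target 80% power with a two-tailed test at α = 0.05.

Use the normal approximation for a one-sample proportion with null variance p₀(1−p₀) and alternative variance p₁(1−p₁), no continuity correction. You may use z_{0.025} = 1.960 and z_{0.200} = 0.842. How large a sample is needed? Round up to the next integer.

n = [z_{α/2}·√(p₀q₀) + z_β·√(p₁q₁)]² / (p₁ − p₀)²
  = [1.960·√(0.32·0.68) + 0.842·√(0.22·0.78)]² / (-0.10)²
  = [1.960·0.4665 + 0.842·0.4142]² / 0.0100
  = [1.2631]² / 0.0100
  = 159.54
Round up → n = 160.

n = 160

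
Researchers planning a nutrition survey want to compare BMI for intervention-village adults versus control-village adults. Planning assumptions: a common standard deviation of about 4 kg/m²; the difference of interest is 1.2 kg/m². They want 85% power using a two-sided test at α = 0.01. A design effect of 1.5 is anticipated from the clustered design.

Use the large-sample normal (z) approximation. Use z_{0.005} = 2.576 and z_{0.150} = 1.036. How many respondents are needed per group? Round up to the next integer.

n = 435 per group

n = (z_{α/2} + z_β)² · (σ₁² + σ₂²) / δ²
  = (2.576 + 1.036)² · (2·4² = 32) / 1.2²
  = 13.0465 · 32 / 1.44
  = 289.92
Design effect: 1.5 × 289.92 = 434.88.
Round up → n = 435 per group.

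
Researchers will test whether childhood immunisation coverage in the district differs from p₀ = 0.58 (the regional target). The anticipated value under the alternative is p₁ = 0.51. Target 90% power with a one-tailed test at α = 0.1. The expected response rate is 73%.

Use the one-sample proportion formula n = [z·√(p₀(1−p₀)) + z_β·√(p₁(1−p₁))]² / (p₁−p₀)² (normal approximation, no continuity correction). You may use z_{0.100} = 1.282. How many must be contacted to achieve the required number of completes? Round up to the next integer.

n = [z_α·√(p₀q₀) + z_β·√(p₁q₁)]² / (p₁ − p₀)²
  = [1.282·√(0.58·0.42) + 1.282·√(0.51·0.49)]² / (-0.07)²
  = [1.282·0.4936 + 1.282·0.4999]² / 0.0049
  = [1.2736]² / 0.0049
  = 331.04
Adjust for 73% response: 331.04 / 0.73 = 453.48.
Round up → n = 454.

n = 454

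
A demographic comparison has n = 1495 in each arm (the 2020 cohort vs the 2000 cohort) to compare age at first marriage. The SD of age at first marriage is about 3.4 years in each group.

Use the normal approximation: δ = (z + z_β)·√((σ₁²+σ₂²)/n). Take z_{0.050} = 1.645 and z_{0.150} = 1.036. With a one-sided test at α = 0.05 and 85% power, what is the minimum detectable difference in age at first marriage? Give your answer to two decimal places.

δ = (z_α + z_β) · √((σ₁²+σ₂²)/n)
  = (1.645 + 1.036) · √(23.12/1495)
  = 2.681 · √0.01546
  = 2.681 · 0.1244
  = 0.3334

Minimum detectable difference ≈ 0.33 years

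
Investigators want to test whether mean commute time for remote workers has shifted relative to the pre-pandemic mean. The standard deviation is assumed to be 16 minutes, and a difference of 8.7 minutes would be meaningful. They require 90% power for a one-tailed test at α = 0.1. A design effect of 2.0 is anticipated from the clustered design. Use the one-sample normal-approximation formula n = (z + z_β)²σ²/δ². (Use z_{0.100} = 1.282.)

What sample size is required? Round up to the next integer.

n = (z_α + z_β)² · σ² / δ²
  = (1.282 + 1.282)² · 16² / 8.7²
  = 6.5741 · 256 / 75.69
  = 22.24
Design effect: 2.0 × 22.24 = 44.47.
Round up → n = 45.

n = 45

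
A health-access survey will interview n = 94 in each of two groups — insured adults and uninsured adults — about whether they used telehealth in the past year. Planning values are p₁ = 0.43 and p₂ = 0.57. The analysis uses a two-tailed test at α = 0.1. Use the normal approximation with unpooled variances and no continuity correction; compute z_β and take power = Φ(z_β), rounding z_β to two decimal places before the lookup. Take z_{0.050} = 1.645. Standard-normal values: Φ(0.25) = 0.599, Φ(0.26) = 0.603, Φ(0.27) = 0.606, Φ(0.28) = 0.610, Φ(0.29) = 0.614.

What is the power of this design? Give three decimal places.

Power ≈ 0.614

z_β = |p₁−p₂|·√(n/[p₁q₁+p₂q₂]) − z_{α/2}
    = 0.14 · √(94/0.4902) − 1.645
    = 0.14 · 13.8477 − 1.645
    = 1.9387 − 1.645 = 0.2937 → 0.29
Power = Φ(0.29) = 0.614.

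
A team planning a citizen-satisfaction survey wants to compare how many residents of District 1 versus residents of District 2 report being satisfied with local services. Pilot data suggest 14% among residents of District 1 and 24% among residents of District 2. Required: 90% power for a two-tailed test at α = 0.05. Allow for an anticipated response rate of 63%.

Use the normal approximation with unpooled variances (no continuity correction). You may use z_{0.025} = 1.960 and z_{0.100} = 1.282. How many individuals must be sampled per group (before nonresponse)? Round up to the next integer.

n = (z_{α/2} + z_β)² · [p₁(1−p₁) + p₂(1−p₂)] / (p₁ − p₂)²
  = (1.960 + 1.282)² · (0.14·0.86 + 0.24·0.76) / (-0.10)²
  = (3.242)² · (0.1204 + 0.1824) / 0.0100
  = 10.5106 · 0.3028 / 0.0100
  = 318.26
Adjust for 63% response: 318.26 / 0.63 = 505.17.
Round up → n = 506 per group.

n = 506 per group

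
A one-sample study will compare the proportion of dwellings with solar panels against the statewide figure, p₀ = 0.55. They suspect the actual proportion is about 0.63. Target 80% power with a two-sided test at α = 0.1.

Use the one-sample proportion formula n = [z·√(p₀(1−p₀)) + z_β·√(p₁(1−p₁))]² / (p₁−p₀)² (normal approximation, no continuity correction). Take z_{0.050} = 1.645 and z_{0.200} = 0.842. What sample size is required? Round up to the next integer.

n = 235

n = [z_{α/2}·√(p₀q₀) + z_β·√(p₁q₁)]² / (p₁ − p₀)²
  = [1.645·√(0.55·0.45) + 0.842·√(0.63·0.37)]² / (0.08)²
  = [1.645·0.4975 + 0.842·0.4828]² / 0.0064
  = [1.2249]² / 0.0064
  = 234.43
Round up → n = 235.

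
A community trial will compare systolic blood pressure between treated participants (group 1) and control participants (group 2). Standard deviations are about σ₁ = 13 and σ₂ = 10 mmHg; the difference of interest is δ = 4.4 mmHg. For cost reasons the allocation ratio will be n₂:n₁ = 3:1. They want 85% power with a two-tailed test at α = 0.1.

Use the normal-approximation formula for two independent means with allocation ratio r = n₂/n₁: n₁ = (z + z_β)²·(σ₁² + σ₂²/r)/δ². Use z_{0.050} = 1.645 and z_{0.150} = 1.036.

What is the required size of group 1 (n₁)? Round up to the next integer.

n₁ = (z_{α/2} + z_β)² · (σ₁² + σ₂²/r) / δ²
   = (1.645 + 1.036)² · (13² + 10²/3) / 4.4²
   = 7.1878 · (169 + 33.3333) / 19.36
   = 7.1878 · 202.3333 / 19.36
   = 75.12
Round up → n₁ = 76; n₂ = r·n₁ = 3 × 76 = 228.

n₁ = 76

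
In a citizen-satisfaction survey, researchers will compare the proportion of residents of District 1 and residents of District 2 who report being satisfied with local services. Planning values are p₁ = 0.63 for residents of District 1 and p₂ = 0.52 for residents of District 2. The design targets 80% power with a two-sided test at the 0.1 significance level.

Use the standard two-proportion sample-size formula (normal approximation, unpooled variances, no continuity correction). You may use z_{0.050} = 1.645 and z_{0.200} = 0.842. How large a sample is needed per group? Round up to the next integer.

n = (z_{α/2} + z_β)² · [p₁(1−p₁) + p₂(1−p₂)] / (p₁ − p₂)²
  = (1.645 + 0.842)² · (0.63·0.37 + 0.52·0.48) / (0.11)²
  = (2.487)² · (0.2331 + 0.2496) / 0.0121
  = 6.1852 · 0.4827 / 0.0121
  = 246.74
Round up → n = 247 per group.

n = 247 per group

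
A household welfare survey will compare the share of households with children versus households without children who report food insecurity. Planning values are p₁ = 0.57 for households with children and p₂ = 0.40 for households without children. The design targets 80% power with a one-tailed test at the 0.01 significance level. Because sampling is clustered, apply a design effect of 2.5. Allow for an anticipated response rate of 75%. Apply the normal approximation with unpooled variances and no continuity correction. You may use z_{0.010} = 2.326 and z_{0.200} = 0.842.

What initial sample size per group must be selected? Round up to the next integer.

n = (z_α + z_β)² · [p₁(1−p₁) + p₂(1−p₂)] / (p₁ − p₂)²
  = (2.326 + 0.842)² · (0.57·0.43 + 0.40·0.60) / (0.17)²
  = (3.168)² · (0.2451 + 0.2400) / 0.0289
  = 10.0362 · 0.4851 / 0.0289
  = 168.46
Design effect: 2.5 × 168.46 = 421.16.
Adjust for 75% response: 421.16 / 0.75 = 561.54.
Round up → n = 562 per group.

n = 562 per group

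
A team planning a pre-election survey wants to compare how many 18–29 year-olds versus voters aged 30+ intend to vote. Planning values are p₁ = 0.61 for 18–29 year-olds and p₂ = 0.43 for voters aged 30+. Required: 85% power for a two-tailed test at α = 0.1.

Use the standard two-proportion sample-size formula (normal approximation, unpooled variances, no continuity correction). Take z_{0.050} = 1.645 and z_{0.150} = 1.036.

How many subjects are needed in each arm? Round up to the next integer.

n = (z_{α/2} + z_β)² · [p₁(1−p₁) + p₂(1−p₂)] / (p₁ − p₂)²
  = (1.645 + 1.036)² · (0.61·0.39 + 0.43·0.57) / (0.18)²
  = (2.681)² · (0.2379 + 0.2451) / 0.0324
  = 7.1878 · 0.4830 / 0.0324
  = 107.15
Round up → n = 108 per group.

n = 108 per group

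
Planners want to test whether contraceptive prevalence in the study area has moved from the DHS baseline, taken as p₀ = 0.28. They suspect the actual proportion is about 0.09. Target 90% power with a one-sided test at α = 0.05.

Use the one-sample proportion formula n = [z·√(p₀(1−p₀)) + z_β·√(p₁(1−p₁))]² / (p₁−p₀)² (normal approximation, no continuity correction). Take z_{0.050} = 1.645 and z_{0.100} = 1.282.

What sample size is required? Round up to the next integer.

n = [z_α·√(p₀q₀) + z_β·√(p₁q₁)]² / (p₁ − p₀)²
  = [1.645·√(0.28·0.72) + 1.282·√(0.09·0.91)]² / (-0.19)²
  = [1.645·0.4490 + 1.282·0.2862]² / 0.0361
  = [1.1055]² / 0.0361
  = 33.85
Round up → n = 34.

n = 34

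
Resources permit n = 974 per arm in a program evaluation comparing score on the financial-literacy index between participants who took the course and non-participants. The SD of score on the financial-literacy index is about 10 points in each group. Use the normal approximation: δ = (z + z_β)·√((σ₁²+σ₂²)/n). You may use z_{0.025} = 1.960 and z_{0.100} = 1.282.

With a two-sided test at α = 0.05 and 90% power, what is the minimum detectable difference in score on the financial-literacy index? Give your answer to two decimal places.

δ = (z_{α/2} + z_β) · √((σ₁²+σ₂²)/n)
  = (1.960 + 1.282) · √(200/974)
  = 3.242 · √0.20534
  = 3.242 · 0.4531
  = 1.4691

Minimum detectable difference ≈ 1.47 points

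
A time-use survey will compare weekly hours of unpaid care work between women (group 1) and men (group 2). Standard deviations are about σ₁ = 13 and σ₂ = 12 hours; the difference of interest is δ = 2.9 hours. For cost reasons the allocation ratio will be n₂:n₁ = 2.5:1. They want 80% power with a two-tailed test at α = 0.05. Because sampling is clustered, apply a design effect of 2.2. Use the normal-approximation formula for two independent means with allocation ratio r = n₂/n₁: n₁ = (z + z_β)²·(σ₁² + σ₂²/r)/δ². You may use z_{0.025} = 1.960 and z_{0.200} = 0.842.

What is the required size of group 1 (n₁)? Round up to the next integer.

n₁ = 466

n₁ = (z_{α/2} + z_β)² · (σ₁² + σ₂²/r) / δ²
   = (1.960 + 0.842)² · (13² + 12²/2.5) / 2.9²
   = 7.8512 · (169 + 57.6) / 8.41
   = 7.8512 · 226.6 / 8.41
   = 211.54
Design effect: 2.2 × 211.54 = 465.40.
Round up → n₁ = 466; n₂ = r·n₁ = 2.5 × 466 = 1165.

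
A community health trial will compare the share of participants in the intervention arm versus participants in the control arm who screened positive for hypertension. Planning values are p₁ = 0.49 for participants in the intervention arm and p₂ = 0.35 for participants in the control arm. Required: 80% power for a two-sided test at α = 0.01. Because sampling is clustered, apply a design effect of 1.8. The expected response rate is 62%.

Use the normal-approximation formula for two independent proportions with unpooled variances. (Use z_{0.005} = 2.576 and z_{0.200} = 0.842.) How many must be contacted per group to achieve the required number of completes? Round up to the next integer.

n = 827 per group

n = (z_{α/2} + z_β)² · [p₁(1−p₁) + p₂(1−p₂)] / (p₁ − p₂)²
  = (2.576 + 0.842)² · (0.49·0.51 + 0.35·0.65) / (0.14)²
  = (3.418)² · (0.2499 + 0.2275) / 0.0196
  = 11.6827 · 0.4774 / 0.0196
  = 284.56
Design effect: 1.8 × 284.56 = 512.20.
Adjust for 62% response: 512.20 / 0.62 = 826.14.
Round up → n = 827 per group.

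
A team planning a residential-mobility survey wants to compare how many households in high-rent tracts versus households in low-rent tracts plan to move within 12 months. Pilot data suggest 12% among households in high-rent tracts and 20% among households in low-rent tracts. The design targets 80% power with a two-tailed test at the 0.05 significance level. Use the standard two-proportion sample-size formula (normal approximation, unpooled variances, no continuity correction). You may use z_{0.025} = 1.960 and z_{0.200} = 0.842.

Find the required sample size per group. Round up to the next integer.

n = (z_{α/2} + z_β)² · [p₁(1−p₁) + p₂(1−p₂)] / (p₁ − p₂)²
  = (1.960 + 0.842)² · (0.12·0.88 + 0.20·0.80) / (-0.08)²
  = (2.802)² · (0.1056 + 0.1600) / 0.0064
  = 7.8512 · 0.2656 / 0.0064
  = 325.82
Round up → n = 326 per group.

n = 326 per group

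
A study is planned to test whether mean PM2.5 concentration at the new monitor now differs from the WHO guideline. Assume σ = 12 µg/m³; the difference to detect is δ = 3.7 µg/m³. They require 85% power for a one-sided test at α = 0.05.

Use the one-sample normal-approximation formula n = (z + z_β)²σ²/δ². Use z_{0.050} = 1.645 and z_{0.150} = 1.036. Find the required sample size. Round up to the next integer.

n = 76

n = (z_α + z_β)² · σ² / δ²
  = (1.645 + 1.036)² · 12² / 3.7²
  = 7.1878 · 144 / 13.69
  = 75.61
Round up → n = 76.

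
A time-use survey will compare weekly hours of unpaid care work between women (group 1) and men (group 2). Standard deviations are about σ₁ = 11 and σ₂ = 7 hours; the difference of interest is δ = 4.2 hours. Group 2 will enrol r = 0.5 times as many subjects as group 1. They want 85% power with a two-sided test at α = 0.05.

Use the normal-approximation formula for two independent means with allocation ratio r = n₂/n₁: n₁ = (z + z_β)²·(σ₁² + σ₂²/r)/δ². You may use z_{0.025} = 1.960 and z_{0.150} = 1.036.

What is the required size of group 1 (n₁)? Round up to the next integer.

n₁ = 112

n₁ = (z_{α/2} + z_β)² · (σ₁² + σ₂²/r) / δ²
   = (1.960 + 1.036)² · (11² + 7²/0.5) / 4.2²
   = 8.9760 · (121 + 98) / 17.64
   = 8.9760 · 219 / 17.64
   = 111.44
Round up → n₁ = 112; n₂ = r·n₁ = 0.5 × 112 = 56.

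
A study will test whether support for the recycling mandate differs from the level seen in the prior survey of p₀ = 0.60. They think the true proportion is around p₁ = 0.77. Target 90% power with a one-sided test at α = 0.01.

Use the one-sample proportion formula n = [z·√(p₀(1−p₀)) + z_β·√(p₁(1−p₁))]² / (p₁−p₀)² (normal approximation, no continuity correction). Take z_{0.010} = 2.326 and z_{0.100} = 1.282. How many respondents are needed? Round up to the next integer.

n = 98

n = [z_α·√(p₀q₀) + z_β·√(p₁q₁)]² / (p₁ − p₀)²
  = [2.326·√(0.60·0.40) + 1.282·√(0.77·0.23)]² / (0.17)²
  = [2.326·0.4899 + 1.282·0.4208]² / 0.0289
  = [1.6790]² / 0.0289
  = 97.55
Round up → n = 98.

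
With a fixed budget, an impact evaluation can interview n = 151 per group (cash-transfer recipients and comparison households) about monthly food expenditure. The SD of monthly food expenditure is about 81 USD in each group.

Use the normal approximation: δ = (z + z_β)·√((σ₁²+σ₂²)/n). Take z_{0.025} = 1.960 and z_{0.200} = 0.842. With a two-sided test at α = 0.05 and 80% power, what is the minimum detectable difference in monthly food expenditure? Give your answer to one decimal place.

Minimum detectable difference ≈ 26.1 USD

δ = (z_{α/2} + z_β) · √((σ₁²+σ₂²)/n)
  = (1.960 + 0.842) · √(13122/151)
  = 2.802 · √86.9007
  = 2.802 · 9.3221
  = 26.1204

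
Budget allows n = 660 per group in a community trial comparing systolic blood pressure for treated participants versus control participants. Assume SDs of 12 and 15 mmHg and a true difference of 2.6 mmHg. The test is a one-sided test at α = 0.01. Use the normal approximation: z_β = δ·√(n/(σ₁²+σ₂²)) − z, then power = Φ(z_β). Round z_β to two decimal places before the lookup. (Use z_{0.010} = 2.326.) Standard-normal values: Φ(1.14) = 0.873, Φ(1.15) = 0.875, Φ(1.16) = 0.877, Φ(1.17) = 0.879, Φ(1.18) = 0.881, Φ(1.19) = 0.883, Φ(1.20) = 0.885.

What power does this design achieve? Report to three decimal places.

Power ≈ 0.875

z_β = δ·√(n/(σ₁²+σ₂²)) − z_α
    = 2.6 · √(660/369) − 2.326
    = 2.6 · 1.33739 − 2.326
    = 3.4772 − 2.326 = 1.1512 → 1.15
Power = Φ(1.15) = 0.875.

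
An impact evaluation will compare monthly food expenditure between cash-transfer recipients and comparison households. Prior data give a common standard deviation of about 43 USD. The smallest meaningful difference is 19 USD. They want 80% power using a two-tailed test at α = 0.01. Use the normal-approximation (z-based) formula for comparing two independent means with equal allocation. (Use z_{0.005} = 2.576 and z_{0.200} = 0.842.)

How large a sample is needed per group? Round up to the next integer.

n = (z_{α/2} + z_β)² · (σ₁² + σ₂²) / δ²
  = (2.576 + 0.842)² · (2·43² = 3698) / 19²
  = 11.6827 · 3698 / 361
  = 119.68
Round up → n = 120 per group.

n = 120 per group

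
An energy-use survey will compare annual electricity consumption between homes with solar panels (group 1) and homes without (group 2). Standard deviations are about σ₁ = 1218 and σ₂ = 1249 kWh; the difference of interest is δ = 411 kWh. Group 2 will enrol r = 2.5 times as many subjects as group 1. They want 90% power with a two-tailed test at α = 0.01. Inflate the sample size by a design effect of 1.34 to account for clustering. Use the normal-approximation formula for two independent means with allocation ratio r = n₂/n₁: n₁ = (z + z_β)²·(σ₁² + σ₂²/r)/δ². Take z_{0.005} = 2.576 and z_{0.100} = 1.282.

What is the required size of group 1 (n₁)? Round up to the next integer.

n₁ = (z_{α/2} + z_β)² · (σ₁² + σ₂²/r) / δ²
   = (2.576 + 1.282)² · (1218² + 1249²/2.5) / 411²
   = 14.8842 · (1483524 + 624000.4) / 168921
   = 14.8842 · 2107524.4 / 168921
   = 185.70
Design effect: 1.34 × 185.70 = 248.84.
Round up → n₁ = 249; n₂ = r·n₁ = 2.5 × 249 = 623.

n₁ = 249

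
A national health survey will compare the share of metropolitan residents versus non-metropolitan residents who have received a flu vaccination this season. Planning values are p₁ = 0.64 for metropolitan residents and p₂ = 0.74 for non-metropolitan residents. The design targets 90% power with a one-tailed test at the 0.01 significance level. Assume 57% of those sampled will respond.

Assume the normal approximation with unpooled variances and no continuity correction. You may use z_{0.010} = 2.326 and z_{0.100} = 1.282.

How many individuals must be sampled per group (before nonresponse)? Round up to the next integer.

n = (z_α + z_β)² · [p₁(1−p₁) + p₂(1−p₂)] / (p₁ − p₂)²
  = (2.326 + 1.282)² · (0.64·0.36 + 0.74·0.26) / (-0.10)²
  = (3.608)² · (0.2304 + 0.1924) / 0.0100
  = 13.0177 · 0.4228 / 0.0100
  = 550.39
Adjust for 57% response: 550.39 / 0.57 = 965.59.
Round up → n = 966 per group.

n = 966 per group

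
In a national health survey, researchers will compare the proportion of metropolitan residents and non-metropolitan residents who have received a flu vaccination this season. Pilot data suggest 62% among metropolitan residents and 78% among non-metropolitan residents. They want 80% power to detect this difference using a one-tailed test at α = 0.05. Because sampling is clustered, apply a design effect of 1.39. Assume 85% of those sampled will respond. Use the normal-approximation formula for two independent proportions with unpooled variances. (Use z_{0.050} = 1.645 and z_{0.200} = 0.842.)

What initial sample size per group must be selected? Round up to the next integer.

n = 161 per group

n = (z_α + z_β)² · [p₁(1−p₁) + p₂(1−p₂)] / (p₁ − p₂)²
  = (1.645 + 0.842)² · (0.62·0.38 + 0.78·0.22) / (-0.16)²
  = (2.487)² · (0.2356 + 0.1716) / 0.0256
  = 6.1852 · 0.4072 / 0.0256
  = 98.38
Design effect: 1.39 × 98.38 = 136.75.
Adjust for 85% response: 136.75 / 0.85 = 160.88.
Round up → n = 161 per group.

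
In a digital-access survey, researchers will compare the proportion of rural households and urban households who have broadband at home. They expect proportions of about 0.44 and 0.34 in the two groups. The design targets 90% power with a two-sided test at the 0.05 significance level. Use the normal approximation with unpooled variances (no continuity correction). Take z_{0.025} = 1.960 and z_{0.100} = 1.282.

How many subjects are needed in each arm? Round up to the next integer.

n = 495 per group

n = (z_{α/2} + z_β)² · [p₁(1−p₁) + p₂(1−p₂)] / (p₁ − p₂)²
  = (1.960 + 1.282)² · (0.44·0.56 + 0.34·0.66) / (0.10)²
  = (3.242)² · (0.2464 + 0.2244) / 0.0100
  = 10.5106 · 0.4708 / 0.0100
  = 494.84
Round up → n = 495 per group.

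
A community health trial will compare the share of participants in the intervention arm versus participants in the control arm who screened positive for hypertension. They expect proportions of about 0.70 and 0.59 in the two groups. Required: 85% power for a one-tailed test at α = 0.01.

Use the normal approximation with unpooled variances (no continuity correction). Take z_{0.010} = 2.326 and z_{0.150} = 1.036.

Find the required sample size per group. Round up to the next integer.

n = 423 per group

n = (z_α + z_β)² · [p₁(1−p₁) + p₂(1−p₂)] / (p₁ − p₂)²
  = (2.326 + 1.036)² · (0.70·0.30 + 0.59·0.41) / (0.11)²
  = (3.362)² · (0.2100 + 0.2419) / 0.0121
  = 11.3030 · 0.4519 / 0.0121
  = 422.14
Round up → n = 423 per group.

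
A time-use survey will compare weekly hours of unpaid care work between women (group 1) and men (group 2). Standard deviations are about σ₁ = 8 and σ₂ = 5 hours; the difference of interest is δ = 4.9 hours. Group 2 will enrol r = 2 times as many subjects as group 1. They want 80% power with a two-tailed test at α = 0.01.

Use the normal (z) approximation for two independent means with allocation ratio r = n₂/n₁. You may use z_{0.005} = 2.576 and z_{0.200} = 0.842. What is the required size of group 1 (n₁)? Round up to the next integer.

n₁ = 38

n₁ = (z_{α/2} + z_β)² · (σ₁² + σ₂²/r) / δ²
   = (2.576 + 0.842)² · (8² + 5²/2) / 4.9²
   = 11.6827 · (64 + 12.5) / 24.01
   = 11.6827 · 76.5 / 24.01
   = 37.22
Round up → n₁ = 38; n₂ = r·n₁ = 2 × 38 = 76.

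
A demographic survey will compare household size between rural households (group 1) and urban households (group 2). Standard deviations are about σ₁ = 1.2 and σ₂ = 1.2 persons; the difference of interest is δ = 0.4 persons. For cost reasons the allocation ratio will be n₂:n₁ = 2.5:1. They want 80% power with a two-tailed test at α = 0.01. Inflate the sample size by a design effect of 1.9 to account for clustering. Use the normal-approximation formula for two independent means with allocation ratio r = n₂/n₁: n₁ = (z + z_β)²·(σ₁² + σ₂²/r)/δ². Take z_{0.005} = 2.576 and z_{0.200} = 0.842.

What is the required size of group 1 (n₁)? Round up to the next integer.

n₁ = (z_{α/2} + z_β)² · (σ₁² + σ₂²/r) / δ²
   = (2.576 + 0.842)² · (1.2² + 1.2²/2.5) / 0.4²
   = 11.6827 · (1.44 + 0.576) / 0.16
   = 11.6827 · 2.016 / 0.16
   = 147.20
Design effect: 1.9 × 147.20 = 279.68.
Round up → n₁ = 280; n₂ = r·n₁ = 2.5 × 280 = 700.

n₁ = 280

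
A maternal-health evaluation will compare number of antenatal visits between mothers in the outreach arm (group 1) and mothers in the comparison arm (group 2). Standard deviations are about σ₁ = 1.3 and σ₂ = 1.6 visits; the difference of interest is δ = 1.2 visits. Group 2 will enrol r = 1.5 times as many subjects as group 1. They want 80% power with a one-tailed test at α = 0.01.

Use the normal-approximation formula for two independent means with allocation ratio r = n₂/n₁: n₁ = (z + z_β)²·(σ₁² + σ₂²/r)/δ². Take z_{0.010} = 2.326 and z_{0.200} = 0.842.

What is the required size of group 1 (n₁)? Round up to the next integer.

n₁ = (z_α + z_β)² · (σ₁² + σ₂²/r) / δ²
   = (2.326 + 0.842)² · (1.3² + 1.6²/1.5) / 1.2²
   = 10.0362 · (1.69 + 1.7067) / 1.44
   = 10.0362 · 3.3967 / 1.44
   = 23.67
Round up → n₁ = 24; n₂ = r·n₁ = 1.5 × 24 = 36.

n₁ = 24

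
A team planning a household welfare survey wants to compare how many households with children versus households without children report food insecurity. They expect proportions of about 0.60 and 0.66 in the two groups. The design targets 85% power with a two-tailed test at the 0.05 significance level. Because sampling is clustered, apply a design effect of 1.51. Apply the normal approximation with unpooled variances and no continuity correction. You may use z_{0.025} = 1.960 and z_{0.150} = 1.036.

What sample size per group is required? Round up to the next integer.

n = 1749 per group

n = (z_{α/2} + z_β)² · [p₁(1−p₁) + p₂(1−p₂)] / (p₁ − p₂)²
  = (1.960 + 1.036)² · (0.60·0.40 + 0.66·0.34) / (-0.06)²
  = (2.996)² · (0.2400 + 0.2244) / 0.0036
  = 8.9760 · 0.4644 / 0.0036
  = 1157.91
Design effect: 1.51 × 1157.91 = 1748.44.
Round up → n = 1749 per group.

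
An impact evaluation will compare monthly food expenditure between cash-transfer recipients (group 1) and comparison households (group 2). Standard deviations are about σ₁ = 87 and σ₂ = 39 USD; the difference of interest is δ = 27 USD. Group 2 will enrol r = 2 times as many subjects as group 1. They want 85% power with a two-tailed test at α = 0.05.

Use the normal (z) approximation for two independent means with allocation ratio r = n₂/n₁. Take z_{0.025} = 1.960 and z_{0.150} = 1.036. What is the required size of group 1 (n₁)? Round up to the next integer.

n₁ = (z_{α/2} + z_β)² · (σ₁² + σ₂²/r) / δ²
   = (1.960 + 1.036)² · (87² + 39²/2) / 27²
   = 8.9760 · (7569 + 760.5) / 729
   = 8.9760 · 8329.5 / 729
   = 102.56
Round up → n₁ = 103; n₂ = r·n₁ = 2 × 103 = 206.

n₁ = 103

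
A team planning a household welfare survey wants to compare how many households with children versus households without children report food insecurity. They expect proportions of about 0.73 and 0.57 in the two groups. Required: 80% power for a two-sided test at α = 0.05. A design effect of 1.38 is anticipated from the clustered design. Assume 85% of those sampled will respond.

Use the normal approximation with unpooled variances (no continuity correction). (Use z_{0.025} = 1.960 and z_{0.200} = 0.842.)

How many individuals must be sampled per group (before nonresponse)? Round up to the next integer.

n = (z_{α/2} + z_β)² · [p₁(1−p₁) + p₂(1−p₂)] / (p₁ − p₂)²
  = (1.960 + 0.842)² · (0.73·0.27 + 0.57·0.43) / (0.16)²
  = (2.802)² · (0.1971 + 0.2451) / 0.0256
  = 7.8512 · 0.4422 / 0.0256
  = 135.62
Design effect: 1.38 × 135.62 = 187.15.
Adjust for 85% response: 187.15 / 0.85 = 220.18.
Round up → n = 221 per group.

n = 221 per group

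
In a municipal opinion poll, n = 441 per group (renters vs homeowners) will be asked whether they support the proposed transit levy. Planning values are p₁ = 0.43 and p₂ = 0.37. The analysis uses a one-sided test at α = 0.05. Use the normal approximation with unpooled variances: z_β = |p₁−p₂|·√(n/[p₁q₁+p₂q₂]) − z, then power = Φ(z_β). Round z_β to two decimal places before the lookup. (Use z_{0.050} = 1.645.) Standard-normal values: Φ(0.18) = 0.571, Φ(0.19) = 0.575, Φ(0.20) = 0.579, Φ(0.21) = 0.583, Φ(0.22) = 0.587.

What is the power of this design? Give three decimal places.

Power ≈ 0.571

z_β = |p₁−p₂|·√(n/[p₁q₁+p₂q₂]) − z_α
    = 0.06 · √(441/0.4782) − 1.645
    = 0.06 · 30.3679 − 1.645
    = 1.8221 − 1.645 = 0.1771 → 0.18
Power = Φ(0.18) = 0.571.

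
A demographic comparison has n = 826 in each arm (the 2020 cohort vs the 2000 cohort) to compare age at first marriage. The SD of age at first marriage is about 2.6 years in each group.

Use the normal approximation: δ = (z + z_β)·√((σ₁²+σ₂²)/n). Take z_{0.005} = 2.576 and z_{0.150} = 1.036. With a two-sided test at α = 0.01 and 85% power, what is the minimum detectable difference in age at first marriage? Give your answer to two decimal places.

Minimum detectable difference ≈ 0.46 years

δ = (z_{α/2} + z_β) · √((σ₁²+σ₂²)/n)
  = (2.576 + 1.036) · √(13.52/826)
  = 3.612 · √0.01637
  = 3.612 · 0.1279
  = 0.4621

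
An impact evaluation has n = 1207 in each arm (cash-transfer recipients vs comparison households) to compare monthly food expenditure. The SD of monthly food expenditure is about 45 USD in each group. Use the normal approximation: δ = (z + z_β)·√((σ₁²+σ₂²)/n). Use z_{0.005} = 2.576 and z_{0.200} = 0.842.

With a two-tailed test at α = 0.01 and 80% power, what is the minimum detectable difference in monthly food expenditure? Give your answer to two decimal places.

δ = (z_{α/2} + z_β) · √((σ₁²+σ₂²)/n)
  = (2.576 + 0.842) · √(4050/1207)
  = 3.418 · √3.3554
  = 3.418 · 1.8318
  = 6.2610

Minimum detectable difference ≈ 6.26 USD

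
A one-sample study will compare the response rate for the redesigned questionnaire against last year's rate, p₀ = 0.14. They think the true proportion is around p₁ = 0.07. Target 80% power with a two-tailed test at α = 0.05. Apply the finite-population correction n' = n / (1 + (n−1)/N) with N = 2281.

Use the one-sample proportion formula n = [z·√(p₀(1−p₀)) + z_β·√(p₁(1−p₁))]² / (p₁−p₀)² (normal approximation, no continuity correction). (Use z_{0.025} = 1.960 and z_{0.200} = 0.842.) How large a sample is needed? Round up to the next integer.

n = 153

n = [z_{α/2}·√(p₀q₀) + z_β·√(p₁q₁)]² / (p₁ − p₀)²
  = [1.960·√(0.14·0.86) + 0.842·√(0.07·0.93)]² / (-0.07)²
  = [1.960·0.3470 + 0.842·0.2551]² / 0.0049
  = [0.8949]² / 0.0049
  = 163.45
Finite-population correction (N = 2281): 163.45 / (1 + (163.45 − 1)/2281) = 152.58.
Round up → n = 153.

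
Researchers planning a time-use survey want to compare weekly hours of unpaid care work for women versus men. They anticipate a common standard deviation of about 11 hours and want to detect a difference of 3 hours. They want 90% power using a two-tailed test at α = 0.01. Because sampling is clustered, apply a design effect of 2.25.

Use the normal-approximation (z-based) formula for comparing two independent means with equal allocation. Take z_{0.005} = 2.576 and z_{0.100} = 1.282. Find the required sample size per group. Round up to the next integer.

n = (z_{α/2} + z_β)² · (σ₁² + σ₂²) / δ²
  = (2.576 + 1.282)² · (2·11² = 242) / 3²
  = 14.8842 · 242 / 9
  = 400.22
Design effect: 2.25 × 400.22 = 900.49.
Round up → n = 901 per group.

n = 901 per group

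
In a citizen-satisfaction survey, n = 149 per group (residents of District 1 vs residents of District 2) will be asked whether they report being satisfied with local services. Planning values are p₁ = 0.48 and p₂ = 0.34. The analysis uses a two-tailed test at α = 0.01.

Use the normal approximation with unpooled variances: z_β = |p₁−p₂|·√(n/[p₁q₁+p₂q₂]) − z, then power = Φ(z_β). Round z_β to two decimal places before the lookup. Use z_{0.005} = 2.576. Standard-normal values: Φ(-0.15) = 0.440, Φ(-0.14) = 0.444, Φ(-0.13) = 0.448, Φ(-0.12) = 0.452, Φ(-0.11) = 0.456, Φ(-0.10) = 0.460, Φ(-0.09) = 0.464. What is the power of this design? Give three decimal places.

z_β = |p₁−p₂|·√(n/[p₁q₁+p₂q₂]) − z_{α/2}
    = 0.14 · √(149/0.4740) − 2.576
    = 0.14 · 17.7298 − 2.576
    = 2.4822 − 2.576 = -0.0938 → -0.09
Power = Φ(-0.09) = 0.464.

Power ≈ 0.464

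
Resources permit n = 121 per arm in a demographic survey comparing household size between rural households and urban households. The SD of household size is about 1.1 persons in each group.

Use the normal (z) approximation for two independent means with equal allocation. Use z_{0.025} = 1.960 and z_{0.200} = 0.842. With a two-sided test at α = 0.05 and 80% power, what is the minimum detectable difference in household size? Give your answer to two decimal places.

Minimum detectable difference ≈ 0.40 persons

δ = (z_{α/2} + z_β) · √((σ₁²+σ₂²)/n)
  = (1.960 + 0.842) · √(2.42/121)
  = 2.802 · √0.02
  = 2.802 · 0.1414
  = 0.3963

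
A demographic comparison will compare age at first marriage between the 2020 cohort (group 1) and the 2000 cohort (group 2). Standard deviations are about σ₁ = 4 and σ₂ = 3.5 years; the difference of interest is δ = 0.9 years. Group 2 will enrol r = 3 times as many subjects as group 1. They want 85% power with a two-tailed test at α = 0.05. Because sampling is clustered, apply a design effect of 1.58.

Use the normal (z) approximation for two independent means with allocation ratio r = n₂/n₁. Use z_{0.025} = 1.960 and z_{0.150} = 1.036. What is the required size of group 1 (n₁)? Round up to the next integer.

n₁ = 352

n₁ = (z_{α/2} + z_β)² · (σ₁² + σ₂²/r) / δ²
   = (1.960 + 1.036)² · (4² + 3.5²/3) / 0.9²
   = 8.9760 · (16 + 4.0833) / 0.81
   = 8.9760 · 20.0833 / 0.81
   = 222.55
Design effect: 1.58 × 222.55 = 351.63.
Round up → n₁ = 352; n₂ = r·n₁ = 3 × 352 = 1056.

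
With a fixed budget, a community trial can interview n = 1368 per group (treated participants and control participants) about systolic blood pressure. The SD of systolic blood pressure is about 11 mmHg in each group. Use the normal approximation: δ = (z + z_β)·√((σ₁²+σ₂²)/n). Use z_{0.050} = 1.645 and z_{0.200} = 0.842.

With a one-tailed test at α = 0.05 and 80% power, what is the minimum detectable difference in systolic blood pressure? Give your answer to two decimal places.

Minimum detectable difference ≈ 1.05 mmHg

δ = (z_α + z_β) · √((σ₁²+σ₂²)/n)
  = (1.645 + 0.842) · √(242/1368)
  = 2.487 · √0.1769
  = 2.487 · 0.4206
  = 1.0460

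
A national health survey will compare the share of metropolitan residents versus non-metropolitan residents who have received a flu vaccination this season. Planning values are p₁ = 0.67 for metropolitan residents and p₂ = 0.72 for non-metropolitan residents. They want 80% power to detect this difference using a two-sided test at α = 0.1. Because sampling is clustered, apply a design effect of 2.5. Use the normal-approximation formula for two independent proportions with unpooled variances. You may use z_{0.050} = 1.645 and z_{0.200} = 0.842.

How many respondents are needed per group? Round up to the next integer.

n = 2615 per group

n = (z_{α/2} + z_β)² · [p₁(1−p₁) + p₂(1−p₂)] / (p₁ − p₂)²
  = (1.645 + 0.842)² · (0.67·0.33 + 0.72·0.28) / (-0.05)²
  = (2.487)² · (0.2211 + 0.2016) / 0.0025
  = 6.1852 · 0.4227 / 0.0025
  = 1045.79
Design effect: 2.5 × 1045.79 = 2614.47.
Round up → n = 2615 per group.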